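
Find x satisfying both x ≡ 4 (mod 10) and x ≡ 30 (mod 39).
264

Using Chinese Remainder Theorem:
M = 10 × 39 = 390
M1 = 39, M2 = 10
y1 = 39^(-1) mod 10 = 9
y2 = 10^(-1) mod 39 = 4
x = (4×39×9 + 30×10×4) mod 390 = 264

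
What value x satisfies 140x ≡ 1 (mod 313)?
275

gcd(140, 313) = 1, so the inverse exists.
Extended Euclidean algorithm on (313, 140):
313 = 2 × 140 + 33  ⟹  33 = (1)·313 + (-2)·140
140 = 4 × 33 + 8  ⟹  8 = (-4)·313 + (9)·140
33 = 4 × 8 + 1  ⟹  1 = (17)·313 + (-38)·140
So (-38)·140 ≡ 1 (mod 313), i.e. 140^(-1) ≡ -38 ≡ 275 (mod 313).
Check: 140 × 275 = 38500 ≡ 1 (mod 313)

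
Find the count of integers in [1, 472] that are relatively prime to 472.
232

472 = 2^3 × 59
φ(n) = n × ∏(1 - 1/p) for each prime p dividing n
φ(472) = 472 × (1 - 1/2) × (1 - 1/59) = 232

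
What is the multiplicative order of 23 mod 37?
12

37 is prime, so ord(23) divides φ(37) = 36.
Divisors of 36: 1, 2, 3, 4, 6, 9, 12, 18, 36.
Repeated squaring: 23^1 ≡ 23, 23^2 ≡ 11, 23^4 ≡ 10, 23^8 ≡ 26, 23^16 ≡ 10, 23^32 ≡ 26 (mod 37).
Test 23^d mod 37 for each divisor d in increasing order:
23^1 ≡ 23
23^2 ≡ 11
23^3 = 23^2·23^1 ≡ 31
23^4 ≡ 10
23^6 = 23^4·23^2 ≡ 36
23^9 = 23^8·23^1 ≡ 6
23^12 = 23^8·23^4 ≡ 1  ← first divisor giving 1
The order is 12.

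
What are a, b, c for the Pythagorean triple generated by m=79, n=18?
(5917, 2844, 6565)

Euclid's formula: a = m² - n², b = 2mn, c = m² + n²
m = 79, n = 18
a = 79² - 18² = 6241 - 324 = 5917
b = 2 × 79 × 18 = 2844
c = 79² + 18² = 6241 + 324 = 6565
Verification: 5917² + 2844² = 35010889 + 8088336 = 43099225 = 6565² ✓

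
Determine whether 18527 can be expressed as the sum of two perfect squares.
Not possible

Factorization: 18527 = 97 × 191
By Fermat: n is sum of two squares iff every prime p ≡ 3 (mod 4) appears to even power.
Prime(s) ≡ 3 (mod 4) with odd exponent: [(191, 1)]
Therefore 18527 cannot be expressed as a² + b².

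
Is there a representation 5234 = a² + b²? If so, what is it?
47² + 55² (a=47, b=55)

Factorization: 5234 = 2 × 2617
By Fermat: n is sum of two squares iff every prime p ≡ 3 (mod 4) appears to even power.
All primes ≡ 3 (mod 4) appear to even power.
Search a = 0, 1, 2, … for 5234 - a² a perfect square: first hit at a = 47: 5234 - 2209 = 3025 = 55².
5234 = 47² + 55² = 2209 + 3025 ✓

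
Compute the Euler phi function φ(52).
24

52 = 2^2 × 13
φ(n) = n × ∏(1 - 1/p) for each prime p dividing n
φ(52) = 52 × (1 - 1/2) × (1 - 1/13) = 24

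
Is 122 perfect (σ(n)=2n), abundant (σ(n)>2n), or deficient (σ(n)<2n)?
deficient

Proper divisors of 122: sum = 1 + 2 + 61 = 64
Since 64 < 122, 122 is deficient.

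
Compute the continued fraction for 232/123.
[1; 1, 7, 1, 3, 1, 2]

Euclidean algorithm steps:
232 = 1 × 123 + 109
123 = 1 × 109 + 14
109 = 7 × 14 + 11
14 = 1 × 11 + 3
11 = 3 × 3 + 2
3 = 1 × 2 + 1
2 = 2 × 1 + 0
Continued fraction: [1; 1, 7, 1, 3, 1, 2]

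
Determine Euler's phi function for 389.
388

389 = 389
φ(n) = n × ∏(1 - 1/p) for each prime p dividing n
φ(389) = 389 × (1 - 1/389) = 388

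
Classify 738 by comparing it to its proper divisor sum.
abundant

Proper divisors of 738: sum = 1 + 2 + 3 + 6 + 9 + 18 + 41 + 82 + 123 + 246 + 369 = 900
Since 900 > 738, 738 is abundant.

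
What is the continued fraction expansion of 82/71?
[1; 6, 2, 5]

Euclidean algorithm steps:
82 = 1 × 71 + 11
71 = 6 × 11 + 5
11 = 2 × 5 + 1
5 = 5 × 1 + 0
Continued fraction: [1; 6, 2, 5]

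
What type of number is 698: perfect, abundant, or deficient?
deficient

Proper divisors of 698: sum = 1 + 2 + 349 = 352
Since 352 < 698, 698 is deficient.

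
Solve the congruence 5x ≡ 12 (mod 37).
x ≡ 32 (mod 37)

gcd(5, 37) = 1, which divides 12, so solutions exist.
Find 5^(-1) mod 37 by the extended Euclidean algorithm:
37 = 7 × 5 + 2  ⟹  2 = (1)·37 + (-7)·5
5 = 2 × 2 + 1  ⟹  1 = (-2)·37 + (15)·5
So (15)·5 ≡ 1 (mod 37), i.e. 5^(-1) ≡ 15 (mod 37).
x ≡ 15 × 12 = 180 ≡ 32 (mod 37).
Check: 5 × 32 = 160 ≡ 12 (mod 37).
Unique solution: x ≡ 32 (mod 37)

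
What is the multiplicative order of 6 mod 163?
27

163 is prime, so ord(6) divides φ(163) = 162.
Divisors of 162: 1, 2, 3, 6, 9, 18, 27, 54, 81, 162.
Repeated squaring: 6^1 ≡ 6, 6^2 ≡ 36, 6^4 ≡ 155, 6^8 ≡ 64, 6^16 ≡ 21, 6^32 ≡ 115, 6^64 ≡ 22, 6^128 ≡ 158 (mod 163).
Test 6^d mod 163 for each divisor d in increasing order:
6^1 ≡ 6
6^2 ≡ 36
6^3 = 6^2·6^1 ≡ 53
6^6 = 6^4·6^2 ≡ 38
6^9 = 6^8·6^1 ≡ 58
6^18 = 6^16·6^2 ≡ 104
6^27 = 6^16·6^8·6^2·6^1 ≡ 1  ← first divisor giving 1
The order is 27.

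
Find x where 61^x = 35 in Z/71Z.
41

Baby-step giant-step with step n = ⌈√71⌉ = 9.
Baby steps 61^j mod 71 (j:value) for j=0..8: 0:1, 1:61, 2:29, 3:65, 4:60, 5:39, 6:36, 7:66, 8:50.
Giant-step multiplier: 61^(-9) ≡ 61^(70-9) = 61^61 ≡ 47 (mod 71).
Giant steps γ_i = 35·47^i mod 71: γ_0=35, γ_1=12, γ_2=67, γ_3=25, γ_4=39 (in table at j=5).
x = i·n + j = 4·9 + 5 = 41.
Check: 61^41 ≡ 35 (mod 71).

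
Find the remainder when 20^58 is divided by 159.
115

Repeated squaring. Binary of 58 = 111010.
20^1 ≡ 20 (mod 159); 20^2 ≡ 82 (mod 159); 20^4 ≡ 46 (mod 159); 20^8 ≡ 49 (mod 159); 20^16 ≡ 16 (mod 159); 20^32 ≡ 97 (mod 159)
20^58 = 20^2 × 20^8 × 20^16 × 20^32 ≡ 115 (mod 159)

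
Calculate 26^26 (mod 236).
108

Repeated squaring. Binary of 26 = 11010.
26^1 ≡ 26 (mod 236); 26^2 ≡ 204 (mod 236); 26^4 ≡ 80 (mod 236); 26^8 ≡ 28 (mod 236); 26^16 ≡ 76 (mod 236)
26^26 = 26^2 × 26^8 × 26^16 ≡ 108 (mod 236)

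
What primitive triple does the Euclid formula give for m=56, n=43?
(1287, 4816, 4985)

Euclid's formula: a = m² - n², b = 2mn, c = m² + n²
m = 56, n = 43
a = 56² - 43² = 3136 - 1849 = 1287
b = 2 × 56 × 43 = 4816
c = 56² + 43² = 3136 + 1849 = 4985
Verification: 1287² + 4816² = 1656369 + 23193856 = 24850225 = 4985² ✓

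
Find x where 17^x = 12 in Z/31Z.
7

Baby-step giant-step with step n = ⌈√31⌉ = 6.
Baby steps 17^j mod 31 (j:value) for j=0..5: 0:1, 1:17, 2:10, 3:15, 4:7, 5:26.
Giant-step multiplier: 17^(-6) ≡ 17^(30-6) = 17^24 ≡ 4 (mod 31).
Giant steps γ_i = 12·4^i mod 31: γ_0=12, γ_1=17 (in table at j=1).
x = i·n + j = 1·6 + 1 = 7.
Check: 17^7 ≡ 12 (mod 31).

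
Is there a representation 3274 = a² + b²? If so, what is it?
5² + 57² (a=5, b=57)

Factorization: 3274 = 2 × 1637
By Fermat: n is sum of two squares iff every prime p ≡ 3 (mod 4) appears to even power.
All primes ≡ 3 (mod 4) appear to even power.
Search a = 0, 1, 2, … for 3274 - a² a perfect square: first hit at a = 5: 3274 - 25 = 3249 = 57².
3274 = 5² + 57² = 25 + 3249 ✓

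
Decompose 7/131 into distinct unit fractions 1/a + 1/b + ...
1/19 + 1/1245 + 1/3098805

Greedy algorithm:
7/131: ceiling(131/7) = 19, use 1/19
2/2489: ceiling(2489/2) = 1245, use 1/1245
1/3098805: ceiling(3098805/1) = 3098805, use 1/3098805
Result: 7/131 = 1/19 + 1/1245 + 1/3098805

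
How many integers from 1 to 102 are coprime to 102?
32

102 = 2 × 3 × 17
φ(n) = n × ∏(1 - 1/p) for each prime p dividing n
φ(102) = 102 × (1 - 1/2) × (1 - 1/3) × (1 - 1/17) = 32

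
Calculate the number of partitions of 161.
118159068427

p(n) counts ways to write n as a sum of positive integers (order ignored).
Euler's pentagonal recurrence: p(k) = p(k-1) + p(k-2) - p(k-5) - p(k-7) + p(k-12) + p(k-15) - ... (offsets j(3j∓1)/2, signs ++--, p(0)=1, p(<0)=0).
DP table for k = 0..160: p(0)=1, p(1)=1, p(2)=2, p(3)=3, p(4)=5, p(5)=7, p(6)=11, p(7)=15, p(8)=22, p(9)=30, p(10)=42, p(11)=56, p(12)=77, p(13)=101, p(14)=135, p(15)=176, p(16)=231, p(17)=297, p(18)=385, p(19)=490, p(20)=627, p(21)=792, p(22)=1002, p(23)=1255, p(24)=1575, p(25)=1958, p(26)=2436, p(27)=3010, p(28)=3718, p(29)=4565, p(30)=5604, p(31)=6842, p(32)=8349, p(33)=10143, p(34)=12310, p(35)=14883, p(36)=17977, p(37)=21637, p(38)=26015, p(39)=31185, p(40)=37338, p(41)=44583, p(42)=53174, p(43)=63261, p(44)=75175, p(45)=89134, p(46)=105558, p(47)=124754, p(48)=147273, p(49)=173525, p(50)=204226, p(51)=239943, p(52)=281589, p(53)=329931, p(54)=386155, p(55)=451276, p(56)=526823, p(57)=614154, p(58)=715220, p(59)=831820, p(60)=966467, p(61)=1121505, p(62)=1300156, p(63)=1505499, p(64)=1741630, p(65)=2012558, p(66)=2323520, p(67)=2679689, p(68)=3087735, p(69)=3554345, p(70)=4087968, p(71)=4697205, p(72)=5392783, p(73)=6185689, p(74)=7089500, p(75)=8118264, p(76)=9289091, p(77)=10619863, p(78)=12132164, p(79)=13848650, p(80)=15796476, p(81)=18004327, p(82)=20506255, p(83)=23338469, p(84)=26543660, p(85)=30167357, p(86)=34262962, p(87)=38887673, p(88)=44108109, p(89)=49995925, p(90)=56634173, p(91)=64112359, p(92)=72533807, p(93)=82010177, p(94)=92669720, p(95)=104651419, p(96)=118114304, p(97)=133230930, p(98)=150198136, p(99)=169229875, p(100)=190569292, p(101)=214481126, p(102)=241265379, p(103)=271248950, p(104)=304801365, p(105)=342325709, p(106)=384276336, p(107)=431149389, p(108)=483502844, p(109)=541946240, p(110)=607163746, p(111)=679903203, p(112)=761002156, p(113)=851376628, p(114)=952050665, p(115)=1064144451, p(116)=1188908248, p(117)=1327710076, p(118)=1482074143, p(119)=1653668665, p(120)=1844349560, p(121)=2056148051, p(122)=2291320912, p(123)=2552338241, p(124)=2841940500, p(125)=3163127352, p(126)=3519222692, p(127)=3913864295, p(128)=4351078600, p(129)=4835271870, p(130)=5371315400, p(131)=5964539504, p(132)=6620830889, p(133)=7346629512, p(134)=8149040695, p(135)=9035836076, p(136)=10015581680, p(137)=11097645016, p(138)=12292341831, p(139)=13610949895, p(140)=15065878135, p(141)=16670689208, p(142)=18440293320, p(143)=20390982757, p(144)=22540654445, p(145)=24908858009, p(146)=27517052599, p(147)=30388671978, p(148)=33549419497, p(149)=37027355200, p(150)=40853235313, p(151)=45060624582, p(152)=49686288421, p(153)=54770336324, p(154)=60356673280, p(155)=66493182097, p(156)=73232243759, p(157)=80630964769, p(158)=88751778802, p(159)=97662728555, p(160)=107438159466.
Final step: p(161) = p(160) + p(159) - p(156) - p(154) + p(149) + p(146) - p(139) - p(135) + p(126) + p(121) - p(110) - p(104) + p(91) + p(84) - p(69) - p(61) + p(44) + p(35) - p(16) - p(6)
= 107438159466 + 97662728555 - 73232243759 - 60356673280 + 37027355200 + 27517052599 - 13610949895 - 9035836076 + 3519222692 + 2056148051 - 607163746 - 304801365 + 64112359 + 26543660 - 3554345 - 1121505 + 75175 + 14883 - 231 - 11
= 118159068427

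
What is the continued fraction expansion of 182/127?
[1; 2, 3, 4, 4]

Euclidean algorithm steps:
182 = 1 × 127 + 55
127 = 2 × 55 + 17
55 = 3 × 17 + 4
17 = 4 × 4 + 1
4 = 4 × 1 + 0
Continued fraction: [1; 2, 3, 4, 4]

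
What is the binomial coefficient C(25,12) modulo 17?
0

Using Lucas' theorem:
Write n=25 and k=12 in base 17:
n in base 17: [1, 8]
k in base 17: [0, 12]
C(25,12) mod 17 = ∏ C(n_i, k_i) mod 17
Digit binomials (mod 17): C(1,0) = 1; C(8,12) = 0 (k_i > n_i)
Product: 1 × 0 = 0 ≡ 0 (mod 17)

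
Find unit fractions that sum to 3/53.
1/18 + 1/954

Greedy algorithm:
3/53: ceiling(53/3) = 18, use 1/18
1/954: ceiling(954/1) = 954, use 1/954
Result: 3/53 = 1/18 + 1/954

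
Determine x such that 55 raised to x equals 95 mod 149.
12

Baby-step giant-step with step n = ⌈√149⌉ = 13.
Baby steps 55^j mod 149 (j:value) for j=0..12: 0:1, 1:55, 2:45, 3:91, 4:88, 5:72, 6:86, 7:111, 8:145, 9:78, 10:118, 11:83, 12:95.
h = 95 is already in the table at j=12, so x = 12.
Check: 55^12 ≡ 95 (mod 149).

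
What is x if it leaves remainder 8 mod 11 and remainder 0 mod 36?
360

Using Chinese Remainder Theorem:
M = 11 × 36 = 396
M1 = 36, M2 = 11
y1 = 36^(-1) mod 11 = 4
y2 = 11^(-1) mod 36 = 23
x = (8×36×4 + 0×11×23) mod 396 = 360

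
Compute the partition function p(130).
5371315400

p(n) counts ways to write n as a sum of positive integers (order ignored).
Euler's pentagonal recurrence: p(k) = p(k-1) + p(k-2) - p(k-5) - p(k-7) + p(k-12) + p(k-15) - ... (offsets j(3j∓1)/2, signs ++--, p(0)=1, p(<0)=0).
DP table for k = 0..129: p(0)=1, p(1)=1, p(2)=2, p(3)=3, p(4)=5, p(5)=7, p(6)=11, p(7)=15, p(8)=22, p(9)=30, p(10)=42, p(11)=56, p(12)=77, p(13)=101, p(14)=135, p(15)=176, p(16)=231, p(17)=297, p(18)=385, p(19)=490, p(20)=627, p(21)=792, p(22)=1002, p(23)=1255, p(24)=1575, p(25)=1958, p(26)=2436, p(27)=3010, p(28)=3718, p(29)=4565, p(30)=5604, p(31)=6842, p(32)=8349, p(33)=10143, p(34)=12310, p(35)=14883, p(36)=17977, p(37)=21637, p(38)=26015, p(39)=31185, p(40)=37338, p(41)=44583, p(42)=53174, p(43)=63261, p(44)=75175, p(45)=89134, p(46)=105558, p(47)=124754, p(48)=147273, p(49)=173525, p(50)=204226, p(51)=239943, p(52)=281589, p(53)=329931, p(54)=386155, p(55)=451276, p(56)=526823, p(57)=614154, p(58)=715220, p(59)=831820, p(60)=966467, p(61)=1121505, p(62)=1300156, p(63)=1505499, p(64)=1741630, p(65)=2012558, p(66)=2323520, p(67)=2679689, p(68)=3087735, p(69)=3554345, p(70)=4087968, p(71)=4697205, p(72)=5392783, p(73)=6185689, p(74)=7089500, p(75)=8118264, p(76)=9289091, p(77)=10619863, p(78)=12132164, p(79)=13848650, p(80)=15796476, p(81)=18004327, p(82)=20506255, p(83)=23338469, p(84)=26543660, p(85)=30167357, p(86)=34262962, p(87)=38887673, p(88)=44108109, p(89)=49995925, p(90)=56634173, p(91)=64112359, p(92)=72533807, p(93)=82010177, p(94)=92669720, p(95)=104651419, p(96)=118114304, p(97)=133230930, p(98)=150198136, p(99)=169229875, p(100)=190569292, p(101)=214481126, p(102)=241265379, p(103)=271248950, p(104)=304801365, p(105)=342325709, p(106)=384276336, p(107)=431149389, p(108)=483502844, p(109)=541946240, p(110)=607163746, p(111)=679903203, p(112)=761002156, p(113)=851376628, p(114)=952050665, p(115)=1064144451, p(116)=1188908248, p(117)=1327710076, p(118)=1482074143, p(119)=1653668665, p(120)=1844349560, p(121)=2056148051, p(122)=2291320912, p(123)=2552338241, p(124)=2841940500, p(125)=3163127352, p(126)=3519222692, p(127)=3913864295, p(128)=4351078600, p(129)=4835271870.
Final step: p(130) = p(129) + p(128) - p(125) - p(123) + p(118) + p(115) - p(108) - p(104) + p(95) + p(90) - p(79) - p(73) + p(60) + p(53) - p(38) - p(30) + p(13) + p(4)
= 4835271870 + 4351078600 - 3163127352 - 2552338241 + 1482074143 + 1064144451 - 483502844 - 304801365 + 104651419 + 56634173 - 13848650 - 6185689 + 966467 + 329931 - 26015 - 5604 + 101 + 5
= 5371315400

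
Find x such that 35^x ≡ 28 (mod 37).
34

Baby-step giant-step with step n = ⌈√37⌉ = 7.
Baby steps 35^j mod 37 (j:value) for j=0..6: 0:1, 1:35, 2:4, 3:29, 4:16, 5:5, 6:27.
Giant-step multiplier: 35^(-7) ≡ 35^(36-7) = 35^29 ≡ 13 (mod 37).
Giant steps γ_i = 28·13^i mod 37: γ_0=28, γ_1=31, γ_2=33, γ_3=22, γ_4=27 (in table at j=6).
x = i·n + j = 4·7 + 6 = 34.
Check: 35^34 ≡ 28 (mod 37).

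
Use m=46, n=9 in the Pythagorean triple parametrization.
(2035, 828, 2197)

Euclid's formula: a = m² - n², b = 2mn, c = m² + n²
m = 46, n = 9
a = 46² - 9² = 2116 - 81 = 2035
b = 2 × 46 × 9 = 828
c = 46² + 9² = 2116 + 81 = 2197
Verification: 2035² + 828² = 4141225 + 685584 = 4826809 = 2197² ✓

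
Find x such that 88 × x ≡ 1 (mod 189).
58

gcd(88, 189) = 1, so the inverse exists.
Extended Euclidean algorithm on (189, 88):
189 = 2 × 88 + 13  ⟹  13 = (1)·189 + (-2)·88
88 = 6 × 13 + 10  ⟹  10 = (-6)·189 + (13)·88
13 = 1 × 10 + 3  ⟹  3 = (7)·189 + (-15)·88
10 = 3 × 3 + 1  ⟹  1 = (-27)·189 + (58)·88
So (58)·88 ≡ 1 (mod 189), i.e. 88^(-1) ≡ 58 (mod 189).
Check: 88 × 58 = 5104 ≡ 1 (mod 189)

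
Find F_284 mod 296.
117

Matrix identity: Q^n = [[F_(n+1), F_n], [F_n, F_(n-1)]] with Q = [[1,1],[1,0]].
n = 284 = 100011100₂. Square-and-multiply, entries mod 296:
Q^1 = [[1,1],[1,0]]
Q^2 = (Q^1)² = [[2,1],[1,1]]
Q^4 = (Q^2)² = [[5,3],[3,2]]
Q^8 = (Q^4)² = [[34,21],[21,13]]
Q^17 = (Q^8)²·Q = [[216,117],[117,99]]
Q^35 = (Q^17)²·Q = [[112,257],[257,151]]
Q^71 = (Q^35)²·Q = [[256,153],[153,103]]
Q^142 = (Q^71)² = [[145,167],[167,274]]
Q^284 = (Q^142)² = [[74,117],[117,253]]
F_284 mod 296 = Q^284[0][1] = 117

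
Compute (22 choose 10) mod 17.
0

Using Lucas' theorem:
Write n=22 and k=10 in base 17:
n in base 17: [1, 5]
k in base 17: [0, 10]
C(22,10) mod 17 = ∏ C(n_i, k_i) mod 17
Digit binomials (mod 17): C(1,0) = 1; C(5,10) = 0 (k_i > n_i)
Product: 1 × 0 = 0 ≡ 0 (mod 17)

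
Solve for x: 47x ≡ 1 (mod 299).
70

gcd(47, 299) = 1, so the inverse exists.
Extended Euclidean algorithm on (299, 47):
299 = 6 × 47 + 17  ⟹  17 = (1)·299 + (-6)·47
47 = 2 × 17 + 13  ⟹  13 = (-2)·299 + (13)·47
17 = 1 × 13 + 4  ⟹  4 = (3)·299 + (-19)·47
13 = 3 × 4 + 1  ⟹  1 = (-11)·299 + (70)·47
So (70)·47 ≡ 1 (mod 299), i.e. 47^(-1) ≡ 70 (mod 299).
Check: 47 × 70 = 3290 ≡ 1 (mod 299)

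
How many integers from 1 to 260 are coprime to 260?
96

260 = 2^2 × 5 × 13
φ(n) = n × ∏(1 - 1/p) for each prime p dividing n
φ(260) = 260 × (1 - 1/2) × (1 - 1/5) × (1 - 1/13) = 96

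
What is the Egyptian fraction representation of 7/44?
1/7 + 1/62 + 1/9548

Greedy algorithm:
7/44: ceiling(44/7) = 7, use 1/7
5/308: ceiling(308/5) = 62, use 1/62
1/9548: ceiling(9548/1) = 9548, use 1/9548
Result: 7/44 = 1/7 + 1/62 + 1/9548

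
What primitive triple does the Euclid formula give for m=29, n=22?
(357, 1276, 1325)

Euclid's formula: a = m² - n², b = 2mn, c = m² + n²
m = 29, n = 22
a = 29² - 22² = 841 - 484 = 357
b = 2 × 29 × 22 = 1276
c = 29² + 22² = 841 + 484 = 1325
Verification: 357² + 1276² = 127449 + 1628176 = 1755625 = 1325² ✓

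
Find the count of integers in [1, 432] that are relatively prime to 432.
144

432 = 2^4 × 3^3
φ(n) = n × ∏(1 - 1/p) for each prime p dividing n
φ(432) = 432 × (1 - 1/2) × (1 - 1/3) = 144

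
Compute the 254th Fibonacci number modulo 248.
129

Matrix identity: Q^n = [[F_(n+1), F_n], [F_n, F_(n-1)]] with Q = [[1,1],[1,0]].
n = 254 = 11111110₂. Square-and-multiply, entries mod 248:
Q^1 = [[1,1],[1,0]]
Q^3 = (Q^1)²·Q = [[3,2],[2,1]]
Q^7 = (Q^3)²·Q = [[21,13],[13,8]]
Q^15 = (Q^7)²·Q = [[243,114],[114,129]]
Q^31 = (Q^15)²·Q = [[125,125],[125,0]]
Q^63 = (Q^31)²·Q = [[3,2],[2,1]]
Q^127 = (Q^63)²·Q = [[21,13],[13,8]]
Q^254 = (Q^127)² = [[114,129],[129,233]]
F_254 mod 248 = Q^254[0][1] = 129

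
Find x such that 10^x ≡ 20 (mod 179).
74

Baby-step giant-step with step n = ⌈√179⌉ = 14.
Baby steps 10^j mod 179 (j:value) for j=0..13: 0:1, 1:10, 2:100, 3:105, 4:155, 5:118, 6:106, 7:165, 8:39, 9:32, 10:141, 11:157, 12:138, 13:127.
Giant-step multiplier: 10^(-14) ≡ 10^(178-14) = 10^164 ≡ 158 (mod 179).
Giant steps γ_i = 20·158^i mod 179: γ_0=20, γ_1=117, γ_2=49, γ_3=45, γ_4=129, γ_5=155 (in table at j=4).
x = i·n + j = 5·14 + 4 = 74.
Check: 10^74 ≡ 20 (mod 179).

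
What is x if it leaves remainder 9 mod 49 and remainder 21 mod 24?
597

Using Chinese Remainder Theorem:
M = 49 × 24 = 1176
M1 = 24, M2 = 49
y1 = 24^(-1) mod 49 = 47
y2 = 49^(-1) mod 24 = 1
x = (9×24×47 + 21×49×1) mod 1176 = 597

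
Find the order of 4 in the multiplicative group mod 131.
65

131 is prime, so ord(4) divides φ(131) = 130.
Divisors of 130: 1, 2, 5, 10, 13, 26, 65, 130.
Repeated squaring: 4^1 ≡ 4, 4^2 ≡ 16, 4^4 ≡ 125, 4^8 ≡ 36, 4^16 ≡ 117, 4^32 ≡ 65, 4^64 ≡ 33, 4^128 ≡ 41 (mod 131).
Test 4^d mod 131 for each divisor d in increasing order:
4^1 ≡ 4
4^2 ≡ 16
4^5 = 4^4·4^1 ≡ 107
4^10 = 4^8·4^2 ≡ 52
4^13 = 4^8·4^4·4^1 ≡ 53
4^26 = 4^16·4^8·4^2 ≡ 58
4^65 = 4^64·4^1 ≡ 1  ← first divisor giving 1
The order is 65.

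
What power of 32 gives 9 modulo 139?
44

Baby-step giant-step with step n = ⌈√139⌉ = 12.
Baby steps 32^j mod 139 (j:value) for j=0..11: 0:1, 1:32, 2:51, 3:103, 4:99, 5:110, 6:45, 7:50, 8:71, 9:48, 10:7, 11:85.
Giant-step multiplier: 32^(-12) ≡ 32^(138-12) = 32^126 ≡ 44 (mod 139).
Giant steps γ_i = 9·44^i mod 139: γ_0=9, γ_1=118, γ_2=49, γ_3=71 (in table at j=8).
x = i·n + j = 3·12 + 8 = 44.
Check: 32^44 ≡ 9 (mod 139).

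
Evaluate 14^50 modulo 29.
6

Repeated squaring. Binary of 50 = 110010.
14^1 ≡ 14 (mod 29); 14^2 ≡ 22 (mod 29); 14^4 ≡ 20 (mod 29); 14^8 ≡ 23 (mod 29); 14^16 ≡ 7 (mod 29); 14^32 ≡ 20 (mod 29)
14^50 = 14^2 × 14^16 × 14^32 ≡ 6 (mod 29)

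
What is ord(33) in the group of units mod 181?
90

181 is prime, so ord(33) divides φ(181) = 180.
Divisors of 180: 1, 2, 3, 4, 5, 6, 9, 10, 12, 15, 18, 20, 30, 36, 45, 60, 90, 180.
Repeated squaring: 33^1 ≡ 33, 33^2 ≡ 3, 33^4 ≡ 9, 33^8 ≡ 81, 33^16 ≡ 45, 33^32 ≡ 34, 33^64 ≡ 70, 33^128 ≡ 13 (mod 181).
Test 33^d mod 181 for each divisor d in increasing order:
33^1 ≡ 33
33^2 ≡ 3
33^3 = 33^2·33^1 ≡ 99
33^4 ≡ 9
33^5 = 33^4·33^1 ≡ 116
33^6 = 33^4·33^2 ≡ 27
33^9 = 33^8·33^1 ≡ 139
33^10 = 33^8·33^2 ≡ 62
33^12 = 33^8·33^4 ≡ 5
33^15 = 33^8·33^4·33^2·33^1 ≡ 133
33^18 = 33^16·33^2 ≡ 135
33^20 = 33^16·33^4 ≡ 43
33^30 = 33^16·33^8·33^4·33^2 ≡ 132
33^36 = 33^32·33^4 ≡ 125
33^45 = 33^32·33^8·33^4·33^1 ≡ 180
33^60 = 33^32·33^16·33^8·33^4 ≡ 48
33^90 = 33^64·33^16·33^8·33^2 ≡ 1  ← first divisor giving 1
The order is 90.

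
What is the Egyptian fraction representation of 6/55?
1/10 + 1/110

Greedy algorithm:
6/55: ceiling(55/6) = 10, use 1/10
1/110: ceiling(110/1) = 110, use 1/110
Result: 6/55 = 1/10 + 1/110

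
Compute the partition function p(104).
304801365

p(n) counts ways to write n as a sum of positive integers (order ignored).
Euler's pentagonal recurrence: p(k) = p(k-1) + p(k-2) - p(k-5) - p(k-7) + p(k-12) + p(k-15) - ... (offsets j(3j∓1)/2, signs ++--, p(0)=1, p(<0)=0).
DP table for k = 0..103: p(0)=1, p(1)=1, p(2)=2, p(3)=3, p(4)=5, p(5)=7, p(6)=11, p(7)=15, p(8)=22, p(9)=30, p(10)=42, p(11)=56, p(12)=77, p(13)=101, p(14)=135, p(15)=176, p(16)=231, p(17)=297, p(18)=385, p(19)=490, p(20)=627, p(21)=792, p(22)=1002, p(23)=1255, p(24)=1575, p(25)=1958, p(26)=2436, p(27)=3010, p(28)=3718, p(29)=4565, p(30)=5604, p(31)=6842, p(32)=8349, p(33)=10143, p(34)=12310, p(35)=14883, p(36)=17977, p(37)=21637, p(38)=26015, p(39)=31185, p(40)=37338, p(41)=44583, p(42)=53174, p(43)=63261, p(44)=75175, p(45)=89134, p(46)=105558, p(47)=124754, p(48)=147273, p(49)=173525, p(50)=204226, p(51)=239943, p(52)=281589, p(53)=329931, p(54)=386155, p(55)=451276, p(56)=526823, p(57)=614154, p(58)=715220, p(59)=831820, p(60)=966467, p(61)=1121505, p(62)=1300156, p(63)=1505499, p(64)=1741630, p(65)=2012558, p(66)=2323520, p(67)=2679689, p(68)=3087735, p(69)=3554345, p(70)=4087968, p(71)=4697205, p(72)=5392783, p(73)=6185689, p(74)=7089500, p(75)=8118264, p(76)=9289091, p(77)=10619863, p(78)=12132164, p(79)=13848650, p(80)=15796476, p(81)=18004327, p(82)=20506255, p(83)=23338469, p(84)=26543660, p(85)=30167357, p(86)=34262962, p(87)=38887673, p(88)=44108109, p(89)=49995925, p(90)=56634173, p(91)=64112359, p(92)=72533807, p(93)=82010177, p(94)=92669720, p(95)=104651419, p(96)=118114304, p(97)=133230930, p(98)=150198136, p(99)=169229875, p(100)=190569292, p(101)=214481126, p(102)=241265379, p(103)=271248950.
Final step: p(104) = p(103) + p(102) - p(99) - p(97) + p(92) + p(89) - p(82) - p(78) + p(69) + p(64) - p(53) - p(47) + p(34) + p(27) - p(12) - p(4)
= 271248950 + 241265379 - 169229875 - 133230930 + 72533807 + 49995925 - 20506255 - 12132164 + 3554345 + 1741630 - 329931 - 124754 + 12310 + 3010 - 77 - 5
= 304801365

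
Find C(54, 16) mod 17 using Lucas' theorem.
0

Using Lucas' theorem:
Write n=54 and k=16 in base 17:
n in base 17: [3, 3]
k in base 17: [0, 16]
C(54,16) mod 17 = ∏ C(n_i, k_i) mod 17
Digit binomials (mod 17): C(3,0) = 1; C(3,16) = 0 (k_i > n_i)
Product: 1 × 0 = 0 ≡ 0 (mod 17)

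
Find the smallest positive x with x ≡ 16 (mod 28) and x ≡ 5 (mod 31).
408

Using Chinese Remainder Theorem:
M = 28 × 31 = 868
M1 = 31, M2 = 28
y1 = 31^(-1) mod 28 = 19
y2 = 28^(-1) mod 31 = 10
x = (16×31×19 + 5×28×10) mod 868 = 408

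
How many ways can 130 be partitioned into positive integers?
5371315400

p(n) counts ways to write n as a sum of positive integers (order ignored).
Euler's pentagonal recurrence: p(k) = p(k-1) + p(k-2) - p(k-5) - p(k-7) + p(k-12) + p(k-15) - ... (offsets j(3j∓1)/2, signs ++--, p(0)=1, p(<0)=0).
DP table for k = 0..129: p(0)=1, p(1)=1, p(2)=2, p(3)=3, p(4)=5, p(5)=7, p(6)=11, p(7)=15, p(8)=22, p(9)=30, p(10)=42, p(11)=56, p(12)=77, p(13)=101, p(14)=135, p(15)=176, p(16)=231, p(17)=297, p(18)=385, p(19)=490, p(20)=627, p(21)=792, p(22)=1002, p(23)=1255, p(24)=1575, p(25)=1958, p(26)=2436, p(27)=3010, p(28)=3718, p(29)=4565, p(30)=5604, p(31)=6842, p(32)=8349, p(33)=10143, p(34)=12310, p(35)=14883, p(36)=17977, p(37)=21637, p(38)=26015, p(39)=31185, p(40)=37338, p(41)=44583, p(42)=53174, p(43)=63261, p(44)=75175, p(45)=89134, p(46)=105558, p(47)=124754, p(48)=147273, p(49)=173525, p(50)=204226, p(51)=239943, p(52)=281589, p(53)=329931, p(54)=386155, p(55)=451276, p(56)=526823, p(57)=614154, p(58)=715220, p(59)=831820, p(60)=966467, p(61)=1121505, p(62)=1300156, p(63)=1505499, p(64)=1741630, p(65)=2012558, p(66)=2323520, p(67)=2679689, p(68)=3087735, p(69)=3554345, p(70)=4087968, p(71)=4697205, p(72)=5392783, p(73)=6185689, p(74)=7089500, p(75)=8118264, p(76)=9289091, p(77)=10619863, p(78)=12132164, p(79)=13848650, p(80)=15796476, p(81)=18004327, p(82)=20506255, p(83)=23338469, p(84)=26543660, p(85)=30167357, p(86)=34262962, p(87)=38887673, p(88)=44108109, p(89)=49995925, p(90)=56634173, p(91)=64112359, p(92)=72533807, p(93)=82010177, p(94)=92669720, p(95)=104651419, p(96)=118114304, p(97)=133230930, p(98)=150198136, p(99)=169229875, p(100)=190569292, p(101)=214481126, p(102)=241265379, p(103)=271248950, p(104)=304801365, p(105)=342325709, p(106)=384276336, p(107)=431149389, p(108)=483502844, p(109)=541946240, p(110)=607163746, p(111)=679903203, p(112)=761002156, p(113)=851376628, p(114)=952050665, p(115)=1064144451, p(116)=1188908248, p(117)=1327710076, p(118)=1482074143, p(119)=1653668665, p(120)=1844349560, p(121)=2056148051, p(122)=2291320912, p(123)=2552338241, p(124)=2841940500, p(125)=3163127352, p(126)=3519222692, p(127)=3913864295, p(128)=4351078600, p(129)=4835271870.
Final step: p(130) = p(129) + p(128) - p(125) - p(123) + p(118) + p(115) - p(108) - p(104) + p(95) + p(90) - p(79) - p(73) + p(60) + p(53) - p(38) - p(30) + p(13) + p(4)
= 4835271870 + 4351078600 - 3163127352 - 2552338241 + 1482074143 + 1064144451 - 483502844 - 304801365 + 104651419 + 56634173 - 13848650 - 6185689 + 966467 + 329931 - 26015 - 5604 + 101 + 5
= 5371315400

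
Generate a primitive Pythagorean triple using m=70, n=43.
(3051, 6020, 6749)

Euclid's formula: a = m² - n², b = 2mn, c = m² + n²
m = 70, n = 43
a = 70² - 43² = 4900 - 1849 = 3051
b = 2 × 70 × 43 = 6020
c = 70² + 43² = 4900 + 1849 = 6749
Verification: 3051² + 6020² = 9308601 + 36240400 = 45549001 = 6749² ✓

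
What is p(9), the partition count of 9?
30

p(n) counts ways to write n as a sum of positive integers (order ignored).
Examples: 9; 8 + 1; 7 + 2; 7 + 1 + 1; 6 + 3; ... (30 total)
p(9) = 30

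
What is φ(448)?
192

448 = 2^6 × 7
φ(n) = n × ∏(1 - 1/p) for each prime p dividing n
φ(448) = 448 × (1 - 1/2) × (1 - 1/7) = 192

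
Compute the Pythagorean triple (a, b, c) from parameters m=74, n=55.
(2451, 8140, 8501)

Euclid's formula: a = m² - n², b = 2mn, c = m² + n²
m = 74, n = 55
a = 74² - 55² = 5476 - 3025 = 2451
b = 2 × 74 × 55 = 8140
c = 74² + 55² = 5476 + 3025 = 8501
Verification: 2451² + 8140² = 6007401 + 66259600 = 72267001 = 8501² ✓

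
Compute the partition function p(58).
715220

p(n) counts ways to write n as a sum of positive integers (order ignored).
Euler's pentagonal recurrence: p(k) = p(k-1) + p(k-2) - p(k-5) - p(k-7) + p(k-12) + p(k-15) - ... (offsets j(3j∓1)/2, signs ++--, p(0)=1, p(<0)=0).
DP table for k = 0..57: p(0)=1, p(1)=1, p(2)=2, p(3)=3, p(4)=5, p(5)=7, p(6)=11, p(7)=15, p(8)=22, p(9)=30, p(10)=42, p(11)=56, p(12)=77, p(13)=101, p(14)=135, p(15)=176, p(16)=231, p(17)=297, p(18)=385, p(19)=490, p(20)=627, p(21)=792, p(22)=1002, p(23)=1255, p(24)=1575, p(25)=1958, p(26)=2436, p(27)=3010, p(28)=3718, p(29)=4565, p(30)=5604, p(31)=6842, p(32)=8349, p(33)=10143, p(34)=12310, p(35)=14883, p(36)=17977, p(37)=21637, p(38)=26015, p(39)=31185, p(40)=37338, p(41)=44583, p(42)=53174, p(43)=63261, p(44)=75175, p(45)=89134, p(46)=105558, p(47)=124754, p(48)=147273, p(49)=173525, p(50)=204226, p(51)=239943, p(52)=281589, p(53)=329931, p(54)=386155, p(55)=451276, p(56)=526823, p(57)=614154.
Final step: p(58) = p(57) + p(56) - p(53) - p(51) + p(46) + p(43) - p(36) - p(32) + p(23) + p(18) - p(7) - p(1)
= 614154 + 526823 - 329931 - 239943 + 105558 + 63261 - 17977 - 8349 + 1255 + 385 - 15 - 1
= 715220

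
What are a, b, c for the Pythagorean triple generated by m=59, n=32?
(2457, 3776, 4505)

Euclid's formula: a = m² - n², b = 2mn, c = m² + n²
m = 59, n = 32
a = 59² - 32² = 3481 - 1024 = 2457
b = 2 × 59 × 32 = 3776
c = 59² + 32² = 3481 + 1024 = 4505
Verification: 2457² + 3776² = 6036849 + 14258176 = 20295025 = 4505² ✓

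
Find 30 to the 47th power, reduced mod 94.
30

Repeated squaring. Binary of 47 = 101111.
30^1 ≡ 30 (mod 94); 30^2 ≡ 54 (mod 94); 30^4 ≡ 2 (mod 94); 30^8 ≡ 4 (mod 94); 30^16 ≡ 16 (mod 94); 30^32 ≡ 68 (mod 94)
30^47 = 30^1 × 30^2 × 30^4 × 30^8 × 30^32 ≡ 30 (mod 94)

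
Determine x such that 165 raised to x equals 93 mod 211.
74

Baby-step giant-step with step n = ⌈√211⌉ = 15.
Baby steps 165^j mod 211 (j:value) for j=0..14: 0:1, 1:165, 2:6, 3:146, 4:36, 5:32, 6:5, 7:192, 8:30, 9:97, 10:180, 11:160, 12:25, 13:116, 14:150.
Giant-step multiplier: 165^(-15) ≡ 165^(210-15) = 165^195 ≡ 67 (mod 211).
Giant steps γ_i = 93·67^i mod 211: γ_0=93, γ_1=112, γ_2=119, γ_3=166, γ_4=150 (in table at j=14).
x = i·n + j = 4·15 + 14 = 74.
Check: 165^74 ≡ 93 (mod 211).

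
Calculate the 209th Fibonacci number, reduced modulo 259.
148

Matrix identity: Q^n = [[F_(n+1), F_n], [F_n, F_(n-1)]] with Q = [[1,1],[1,0]].
n = 209 = 11010001₂. Square-and-multiply, entries mod 259:
Q^1 = [[1,1],[1,0]]
Q^3 = (Q^1)²·Q = [[3,2],[2,1]]
Q^6 = (Q^3)² = [[13,8],[8,5]]
Q^13 = (Q^6)²·Q = [[118,233],[233,144]]
Q^26 = (Q^13)² = [[96,181],[181,174]]
Q^52 = (Q^26)² = [[19,178],[178,100]]
Q^104 = (Q^52)² = [[188,203],[203,244]]
Q^209 = (Q^104)²·Q = [[43,148],[148,154]]
F_209 mod 259 = Q^209[0][1] = 148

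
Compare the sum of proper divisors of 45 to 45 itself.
deficient

Proper divisors of 45: sum = 1 + 3 + 5 + 9 + 15 = 33
Since 33 < 45, 45 is deficient.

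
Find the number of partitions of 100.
190569292

p(n) counts ways to write n as a sum of positive integers (order ignored).
Euler's pentagonal recurrence: p(k) = p(k-1) + p(k-2) - p(k-5) - p(k-7) + p(k-12) + p(k-15) - ... (offsets j(3j∓1)/2, signs ++--, p(0)=1, p(<0)=0).
DP table for k = 0..99: p(0)=1, p(1)=1, p(2)=2, p(3)=3, p(4)=5, p(5)=7, p(6)=11, p(7)=15, p(8)=22, p(9)=30, p(10)=42, p(11)=56, p(12)=77, p(13)=101, p(14)=135, p(15)=176, p(16)=231, p(17)=297, p(18)=385, p(19)=490, p(20)=627, p(21)=792, p(22)=1002, p(23)=1255, p(24)=1575, p(25)=1958, p(26)=2436, p(27)=3010, p(28)=3718, p(29)=4565, p(30)=5604, p(31)=6842, p(32)=8349, p(33)=10143, p(34)=12310, p(35)=14883, p(36)=17977, p(37)=21637, p(38)=26015, p(39)=31185, p(40)=37338, p(41)=44583, p(42)=53174, p(43)=63261, p(44)=75175, p(45)=89134, p(46)=105558, p(47)=124754, p(48)=147273, p(49)=173525, p(50)=204226, p(51)=239943, p(52)=281589, p(53)=329931, p(54)=386155, p(55)=451276, p(56)=526823, p(57)=614154, p(58)=715220, p(59)=831820, p(60)=966467, p(61)=1121505, p(62)=1300156, p(63)=1505499, p(64)=1741630, p(65)=2012558, p(66)=2323520, p(67)=2679689, p(68)=3087735, p(69)=3554345, p(70)=4087968, p(71)=4697205, p(72)=5392783, p(73)=6185689, p(74)=7089500, p(75)=8118264, p(76)=9289091, p(77)=10619863, p(78)=12132164, p(79)=13848650, p(80)=15796476, p(81)=18004327, p(82)=20506255, p(83)=23338469, p(84)=26543660, p(85)=30167357, p(86)=34262962, p(87)=38887673, p(88)=44108109, p(89)=49995925, p(90)=56634173, p(91)=64112359, p(92)=72533807, p(93)=82010177, p(94)=92669720, p(95)=104651419, p(96)=118114304, p(97)=133230930, p(98)=150198136, p(99)=169229875.
Final step: p(100) = p(99) + p(98) - p(95) - p(93) + p(88) + p(85) - p(78) - p(74) + p(65) + p(60) - p(49) - p(43) + p(30) + p(23) - p(8) - p(0)
= 169229875 + 150198136 - 104651419 - 82010177 + 44108109 + 30167357 - 12132164 - 7089500 + 2012558 + 966467 - 173525 - 63261 + 5604 + 1255 - 22 - 1
= 190569292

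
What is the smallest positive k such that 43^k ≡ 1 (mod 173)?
43

173 is prime, so ord(43) divides φ(173) = 172.
Divisors of 172: 1, 2, 4, 43, 86, 172.
Repeated squaring: 43^1 ≡ 43, 43^2 ≡ 119, 43^4 ≡ 148, 43^8 ≡ 106, 43^16 ≡ 164, 43^32 ≡ 81, 43^64 ≡ 160, 43^128 ≡ 169 (mod 173).
Test 43^d mod 173 for each divisor d in increasing order:
43^1 ≡ 43
43^2 ≡ 119
43^4 ≡ 148
43^43 = 43^32·43^8·43^2·43^1 ≡ 1  ← first divisor giving 1
The order is 43.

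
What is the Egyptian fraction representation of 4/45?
1/12 + 1/180

Greedy algorithm:
4/45: ceiling(45/4) = 12, use 1/12
1/180: ceiling(180/1) = 180, use 1/180
Result: 4/45 = 1/12 + 1/180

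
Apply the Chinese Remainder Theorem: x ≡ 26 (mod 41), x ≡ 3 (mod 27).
354

Using Chinese Remainder Theorem:
M = 41 × 27 = 1107
M1 = 27, M2 = 41
y1 = 27^(-1) mod 41 = 38
y2 = 41^(-1) mod 27 = 2
x = (26×27×38 + 3×41×2) mod 1107 = 354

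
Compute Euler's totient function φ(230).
88

230 = 2 × 5 × 23
φ(n) = n × ∏(1 - 1/p) for each prime p dividing n
φ(230) = 230 × (1 - 1/2) × (1 - 1/5) × (1 - 1/23) = 88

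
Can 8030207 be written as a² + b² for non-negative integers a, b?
Not possible

Factorization: 8030207 = 43^3 × 101
By Fermat: n is sum of two squares iff every prime p ≡ 3 (mod 4) appears to even power.
Prime(s) ≡ 3 (mod 4) with odd exponent: [(43, 3)]
Therefore 8030207 cannot be expressed as a² + b².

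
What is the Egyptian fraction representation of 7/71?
1/11 + 1/131 + 1/20463 + 1/523397499 + 1/365259922089209169

Greedy algorithm:
7/71: ceiling(71/7) = 11, use 1/11
6/781: ceiling(781/6) = 131, use 1/131
5/102311: ceiling(102311/5) = 20463, use 1/20463
4/2093589993: ceiling(2093589993/4) = 523397499, use 1/523397499
1/365259922089209169: ceiling(365259922089209169/1) = 365259922089209169, use 1/365259922089209169
Result: 7/71 = 1/11 + 1/131 + 1/20463 + 1/523397499 + 1/365259922089209169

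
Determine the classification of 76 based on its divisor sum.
deficient

Proper divisors of 76: sum = 1 + 2 + 4 + 19 + 38 = 64
Since 64 < 76, 76 is deficient.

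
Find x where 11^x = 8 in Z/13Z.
9

Baby-step giant-step with step n = ⌈√13⌉ = 4.
Baby steps 11^j mod 13 (j:value) for j=0..3: 0:1, 1:11, 2:4, 3:5.
Giant-step multiplier: 11^(-4) ≡ 11^(12-4) = 11^8 ≡ 9 (mod 13).
Giant steps γ_i = 8·9^i mod 13: γ_0=8, γ_1=7, γ_2=11 (in table at j=1).
x = i·n + j = 2·4 + 1 = 9.
Check: 11^9 ≡ 8 (mod 13).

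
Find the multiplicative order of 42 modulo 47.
23

47 is prime, so ord(42) divides φ(47) = 46.
Divisors of 46: 1, 2, 23, 46.
Repeated squaring: 42^1 ≡ 42, 42^2 ≡ 25, 42^4 ≡ 14, 42^8 ≡ 8, 42^16 ≡ 17, 42^32 ≡ 7 (mod 47).
Test 42^d mod 47 for each divisor d in increasing order:
42^1 ≡ 42
42^2 ≡ 25
42^23 = 42^16·42^4·42^2·42^1 ≡ 1  ← first divisor giving 1
The order is 23.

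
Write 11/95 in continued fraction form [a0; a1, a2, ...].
[0; 8, 1, 1, 1, 3]

Euclidean algorithm steps:
11 = 0 × 95 + 11
95 = 8 × 11 + 7
11 = 1 × 7 + 4
7 = 1 × 4 + 3
4 = 1 × 3 + 1
3 = 3 × 1 + 0
Continued fraction: [0; 8, 1, 1, 1, 3]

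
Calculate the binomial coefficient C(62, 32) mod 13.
12

Using Lucas' theorem:
Write n=62 and k=32 in base 13:
n in base 13: [4, 10]
k in base 13: [2, 6]
C(62,32) mod 13 = ∏ C(n_i, k_i) mod 13
Digit binomials (mod 13): C(4,2) = 6; C(10,6) = 210 ≡ 2
Product: 6 × 2 = 12 ≡ 12 (mod 13)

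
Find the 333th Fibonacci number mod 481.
262

Matrix identity: Q^n = [[F_(n+1), F_n], [F_n, F_(n-1)]] with Q = [[1,1],[1,0]].
n = 333 = 101001101₂. Square-and-multiply, entries mod 481:
Q^1 = [[1,1],[1,0]]
Q^2 = (Q^1)² = [[2,1],[1,1]]
Q^5 = (Q^2)²·Q = [[8,5],[5,3]]
Q^10 = (Q^5)² = [[89,55],[55,34]]
Q^20 = (Q^10)² = [[364,31],[31,333]]
Q^41 = (Q^20)²·Q = [[182,220],[220,443]]
Q^83 = (Q^41)²·Q = [[169,235],[235,415]]
Q^166 = (Q^83)² = [[92,155],[155,418]]
Q^333 = (Q^166)²·Q = [[428,262],[262,166]]
F_333 mod 481 = Q^333[0][1] = 262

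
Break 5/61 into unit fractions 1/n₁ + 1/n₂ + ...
1/13 + 1/199 + 1/52603 + 1/4150560811 + 1/34454310087467394631

Greedy algorithm:
5/61: ceiling(61/5) = 13, use 1/13
4/793: ceiling(793/4) = 199, use 1/199
3/157807: ceiling(157807/3) = 52603, use 1/52603
2/8301121621: ceiling(8301121621/2) = 4150560811, use 1/4150560811
1/34454310087467394631: ceiling(34454310087467394631/1) = 34454310087467394631, use 1/34454310087467394631
Result: 5/61 = 1/13 + 1/199 + 1/52603 + 1/4150560811 + 1/34454310087467394631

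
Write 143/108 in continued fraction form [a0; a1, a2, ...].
[1; 3, 11, 1, 2]

Euclidean algorithm steps:
143 = 1 × 108 + 35
108 = 3 × 35 + 3
35 = 11 × 3 + 2
3 = 1 × 2 + 1
2 = 2 × 1 + 0
Continued fraction: [1; 3, 11, 1, 2]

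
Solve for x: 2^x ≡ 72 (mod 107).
37

Baby-step giant-step with step n = ⌈√107⌉ = 11.
Baby steps 2^j mod 107 (j:value) for j=0..10: 0:1, 1:2, 2:4, 3:8, 4:16, 5:32, 6:64, 7:21, 8:42, 9:84, 10:61.
Giant-step multiplier: 2^(-11) ≡ 2^(106-11) = 2^95 ≡ 50 (mod 107).
Giant steps γ_i = 72·50^i mod 107: γ_0=72, γ_1=69, γ_2=26, γ_3=16 (in table at j=4).
x = i·n + j = 3·11 + 4 = 37.
Check: 2^37 ≡ 72 (mod 107).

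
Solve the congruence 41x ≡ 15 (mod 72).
x ≡ 39 (mod 72)

gcd(41, 72) = 1, which divides 15, so solutions exist.
Find 41^(-1) mod 72 by the extended Euclidean algorithm:
72 = 1 × 41 + 31  ⟹  31 = (1)·72 + (-1)·41
41 = 1 × 31 + 10  ⟹  10 = (-1)·72 + (2)·41
31 = 3 × 10 + 1  ⟹  1 = (4)·72 + (-7)·41
So (-7)·41 ≡ 1 (mod 72), i.e. 41^(-1) ≡ -7 ≡ 65 (mod 72).
x ≡ 65 × 15 = 975 ≡ 39 (mod 72).
Check: 41 × 39 = 1599 ≡ 15 (mod 72).
Unique solution: x ≡ 39 (mod 72)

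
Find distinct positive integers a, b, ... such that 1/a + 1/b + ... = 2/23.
1/12 + 1/276

Greedy algorithm:
2/23: ceiling(23/2) = 12, use 1/12
1/276: ceiling(276/1) = 276, use 1/276
Result: 2/23 = 1/12 + 1/276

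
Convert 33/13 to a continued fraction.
[2; 1, 1, 6]

Euclidean algorithm steps:
33 = 2 × 13 + 7
13 = 1 × 7 + 6
7 = 1 × 6 + 1
6 = 6 × 1 + 0
Continued fraction: [2; 1, 1, 6]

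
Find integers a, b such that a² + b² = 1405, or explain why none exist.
6² + 37² (a=6, b=37)

Factorization: 1405 = 5 × 281
By Fermat: n is sum of two squares iff every prime p ≡ 3 (mod 4) appears to even power.
All primes ≡ 3 (mod 4) appear to even power.
Search a = 0, 1, 2, … for 1405 - a² a perfect square: first hit at a = 6: 1405 - 36 = 1369 = 37².
1405 = 6² + 37² = 36 + 1369 ✓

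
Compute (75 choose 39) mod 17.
7

Using Lucas' theorem:
Write n=75 and k=39 in base 17:
n in base 17: [4, 7]
k in base 17: [2, 5]
C(75,39) mod 17 = ∏ C(n_i, k_i) mod 17
Digit binomials (mod 17): C(4,2) = 6; C(7,5) = 21 ≡ 4
Product: 6 × 4 = 24 ≡ 7 (mod 17)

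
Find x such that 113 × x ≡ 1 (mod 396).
389

gcd(113, 396) = 1, so the inverse exists.
Extended Euclidean algorithm on (396, 113):
396 = 3 × 113 + 57  ⟹  57 = (1)·396 + (-3)·113
113 = 1 × 57 + 56  ⟹  56 = (-1)·396 + (4)·113
57 = 1 × 56 + 1  ⟹  1 = (2)·396 + (-7)·113
So (-7)·113 ≡ 1 (mod 396), i.e. 113^(-1) ≡ -7 ≡ 389 (mod 396).
Check: 113 × 389 = 43957 ≡ 1 (mod 396)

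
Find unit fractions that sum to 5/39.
1/8 + 1/312

Greedy algorithm:
5/39: ceiling(39/5) = 8, use 1/8
1/312: ceiling(312/1) = 312, use 1/312
Result: 5/39 = 1/8 + 1/312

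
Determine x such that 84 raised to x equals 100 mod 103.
84

Baby-step giant-step with step n = ⌈√103⌉ = 11.
Baby steps 84^j mod 103 (j:value) for j=0..10: 0:1, 1:84, 2:52, 3:42, 4:26, 5:21, 6:13, 7:62, 8:58, 9:31, 10:29.
Giant-step multiplier: 84^(-11) ≡ 84^(102-11) = 84^91 ≡ 20 (mod 103).
Giant steps γ_i = 100·20^i mod 103: γ_0=100, γ_1=43, γ_2=36, γ_3=102, γ_4=83, γ_5=12, γ_6=34, γ_7=62 (in table at j=7).
x = i·n + j = 7·11 + 7 = 84.
Check: 84^84 ≡ 100 (mod 103).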